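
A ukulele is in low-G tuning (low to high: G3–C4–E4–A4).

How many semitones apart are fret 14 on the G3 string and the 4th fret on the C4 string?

G3 at fret 14 → A4 (MIDI 69); C4 at fret 4 → E4 (MIDI 64).
69 − 64 = 5, so the two pitches are 5 semitones apart, with A4 the higher.

5 semitones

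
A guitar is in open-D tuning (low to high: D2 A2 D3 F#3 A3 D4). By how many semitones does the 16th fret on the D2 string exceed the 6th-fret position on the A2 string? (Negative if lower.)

3 semitones

D2 at fret 16 → F#3 (MIDI 54); A2 at fret 6 → D#3 (MIDI 51).
54 − 51 = 3, so the two pitches are 3 semitones apart.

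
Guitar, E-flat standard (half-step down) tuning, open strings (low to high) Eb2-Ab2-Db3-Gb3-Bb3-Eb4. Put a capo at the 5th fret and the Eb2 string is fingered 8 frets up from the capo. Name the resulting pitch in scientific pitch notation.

E3

The capo raises the open Eb2 by 5 semitones to Ab2; fretting 8 more gives Eb2 + 5 + 8 = Eb2 + 13 semitones = E3.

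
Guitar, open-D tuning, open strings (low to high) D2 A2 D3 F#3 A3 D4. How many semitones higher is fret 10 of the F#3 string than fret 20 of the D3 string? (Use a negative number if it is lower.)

F#3 at fret 10 → E4 (MIDI 64); D3 at fret 20 → A#4 (MIDI 70).
64 − 70 = -6, so the two pitches are 6 semitones apart.

-6 semitones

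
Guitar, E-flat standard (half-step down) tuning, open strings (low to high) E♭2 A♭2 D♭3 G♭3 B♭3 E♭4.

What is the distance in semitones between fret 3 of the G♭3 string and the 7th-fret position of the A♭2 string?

6 semitones

G♭3 at fret 3 → A3 (MIDI 57); A♭2 at fret 7 → E♭3 (MIDI 51).
57 − 51 = 6, so the two pitches are 6 semitones apart, with A3 the higher.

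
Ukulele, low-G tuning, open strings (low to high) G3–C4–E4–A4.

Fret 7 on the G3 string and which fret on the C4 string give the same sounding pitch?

2

Fret 7 on G3 is MIDI 55 + 7 = 62 (D4). On the C4 string (open MIDI 60), that pitch is 62 − 60 = fret 2.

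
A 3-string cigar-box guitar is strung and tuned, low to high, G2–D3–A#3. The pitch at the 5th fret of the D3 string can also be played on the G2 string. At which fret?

12

Fret 5 on D3 is MIDI 50 + 5 = 55 (G3). On the G2 string (open MIDI 43), that pitch is 55 − 43 = fret 12.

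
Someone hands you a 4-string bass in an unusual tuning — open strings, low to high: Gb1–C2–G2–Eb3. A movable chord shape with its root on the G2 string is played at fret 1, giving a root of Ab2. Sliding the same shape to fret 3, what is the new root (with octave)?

Bb2

Moving from fret 1 to fret 3 shifts the root by 2 semitones.
Ab2 up 2 semitones is Bb2.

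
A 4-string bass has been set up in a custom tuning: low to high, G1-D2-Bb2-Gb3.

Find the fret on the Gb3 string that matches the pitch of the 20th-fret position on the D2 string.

4

D2 at fret 20 is D2 + 20 semitones = Bb3.
The open Gb3 string is 16 semitones above the open D2, so the same pitch on the Gb3 string lies at fret 20 − 16 = 4.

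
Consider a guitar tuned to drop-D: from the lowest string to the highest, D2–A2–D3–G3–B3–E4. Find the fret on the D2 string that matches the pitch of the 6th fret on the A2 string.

Fret 6 on A2 is MIDI 45 + 6 = 51 (D♯3). On the D2 string (open MIDI 38), that pitch is 51 − 38 = fret 13.

13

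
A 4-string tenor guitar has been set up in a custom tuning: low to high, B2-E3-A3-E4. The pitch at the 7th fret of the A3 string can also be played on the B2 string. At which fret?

Fret 7 on A3 is MIDI 57 + 7 = 64 (E4). On the B2 string (open MIDI 47), that pitch is 64 − 47 = fret 17.

17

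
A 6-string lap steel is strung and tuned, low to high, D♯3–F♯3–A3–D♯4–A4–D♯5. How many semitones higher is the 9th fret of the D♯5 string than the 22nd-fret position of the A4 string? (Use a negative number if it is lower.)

D♯5 at fret 9 → C6 (MIDI 84); A4 at fret 22 → G6 (MIDI 91).
84 − 91 = -7, so the two pitches are 7 semitones apart.

-7 semitones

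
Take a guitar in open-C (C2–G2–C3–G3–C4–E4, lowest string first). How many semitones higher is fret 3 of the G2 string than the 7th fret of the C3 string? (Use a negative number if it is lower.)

G2 at fret 3 → A♯2 (MIDI 46); C3 at fret 7 → G3 (MIDI 55).
46 − 55 = -9, so the two pitches are 9 semitones apart.

-9 semitones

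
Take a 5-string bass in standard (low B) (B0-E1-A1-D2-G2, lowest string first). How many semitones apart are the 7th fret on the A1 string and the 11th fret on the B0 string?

6 semitones

A1 at fret 7 → E2 (MIDI 40); B0 at fret 11 → A#1 (MIDI 34).
40 − 34 = 6, so the two pitches are 6 semitones apart, with E2 the higher.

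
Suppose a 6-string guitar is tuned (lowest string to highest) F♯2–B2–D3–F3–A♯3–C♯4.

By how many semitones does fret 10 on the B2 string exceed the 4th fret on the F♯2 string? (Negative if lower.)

11 semitones

B2 at fret 10 → A3 (MIDI 57); F♯2 at fret 4 → A♯2 (MIDI 46).
57 − 46 = 11, so the two pitches are 11 semitones apart.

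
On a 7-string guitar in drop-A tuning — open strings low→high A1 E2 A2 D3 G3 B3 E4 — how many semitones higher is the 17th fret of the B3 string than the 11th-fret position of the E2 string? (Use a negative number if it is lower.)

B3 at fret 17 → E5 (MIDI 76); E2 at fret 11 → D#3 (MIDI 51).
76 − 51 = 25, so the two pitches are 25 semitones apart.

25 semitones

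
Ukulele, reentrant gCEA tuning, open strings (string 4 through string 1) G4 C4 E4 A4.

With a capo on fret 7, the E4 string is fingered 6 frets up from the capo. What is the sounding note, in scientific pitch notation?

F5

The capo raises the open E4 by 7 semitones to B4; fretting 6 more gives E4 + 7 + 6 = E4 + 13 semitones = F5.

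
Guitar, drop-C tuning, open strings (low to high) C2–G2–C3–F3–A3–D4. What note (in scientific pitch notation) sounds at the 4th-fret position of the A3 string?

The open A3 string plus 4 semitones: A–A#–B–C–C#.
The walk passes from B into C once, so the octave number goes from 3 to 4.
(Equivalently spelled D♭4.)

C♯4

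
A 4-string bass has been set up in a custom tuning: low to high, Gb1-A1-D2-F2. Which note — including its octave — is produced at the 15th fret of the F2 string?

Ab3

Each fret is one semitone, so F2 + 15 = Ab3.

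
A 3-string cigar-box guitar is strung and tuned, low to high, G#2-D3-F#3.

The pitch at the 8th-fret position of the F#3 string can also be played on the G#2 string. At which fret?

Fret 8 on F#3 is MIDI 54 + 8 = 62 (D4). On the G#2 string (open MIDI 44), that pitch is 62 − 44 = fret 18.

18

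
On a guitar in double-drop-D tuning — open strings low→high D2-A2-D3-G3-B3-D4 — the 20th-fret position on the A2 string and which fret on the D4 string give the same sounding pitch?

Fret 20 on A2 is MIDI 45 + 20 = 65 (F4). On the D4 string (open MIDI 62), that pitch is 65 − 62 = fret 3.

3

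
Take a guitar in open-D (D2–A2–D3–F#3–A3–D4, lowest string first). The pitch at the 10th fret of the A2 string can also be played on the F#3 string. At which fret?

Fret 10 on A2 is MIDI 45 + 10 = 55 (G3). On the F#3 string (open MIDI 54), that pitch is 55 − 54 = fret 1.

1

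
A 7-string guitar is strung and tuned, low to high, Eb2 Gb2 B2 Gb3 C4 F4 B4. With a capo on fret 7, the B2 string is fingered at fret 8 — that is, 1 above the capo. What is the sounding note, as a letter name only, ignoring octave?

The capo raises the open B2 by 7 semitones to Gb3; fretting 1 more gives B2 + 7 + 1 = B2 + 8 semitones, landing on G.

G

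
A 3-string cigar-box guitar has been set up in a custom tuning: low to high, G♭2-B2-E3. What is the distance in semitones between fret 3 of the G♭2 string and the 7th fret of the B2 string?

9 semitones

G♭2 at fret 3 → A2 (MIDI 45); B2 at fret 7 → G♭3 (MIDI 54).
45 − 54 = -9, so the two pitches are 9 semitones apart, with G♭3 the higher.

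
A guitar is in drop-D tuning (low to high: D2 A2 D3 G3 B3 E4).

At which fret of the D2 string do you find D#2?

D#2 is 1 semitone above the open D2 (D–D#), so it sits at fret 1.

1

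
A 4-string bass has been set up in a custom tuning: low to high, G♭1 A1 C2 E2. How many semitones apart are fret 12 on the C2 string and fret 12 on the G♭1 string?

6 semitones

C2 at fret 12 → C3 (MIDI 48); G♭1 at fret 12 → G♭2 (MIDI 42).
48 − 42 = 6, so the two pitches are 6 semitones apart, with C3 the higher.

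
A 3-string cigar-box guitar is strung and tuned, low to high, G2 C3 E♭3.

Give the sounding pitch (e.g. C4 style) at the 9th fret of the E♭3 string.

The open E♭3 string plus 9 semitones: Eb–E–F–Gb–G–Ab–A–Bb–B–C.
The walk passes from B into C once, so the octave number goes from 3 to 4.

C4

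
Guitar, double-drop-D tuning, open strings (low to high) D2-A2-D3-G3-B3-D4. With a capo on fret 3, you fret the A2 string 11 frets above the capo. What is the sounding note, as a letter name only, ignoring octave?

The capo raises the open A2 by 3 semitones to C3; fretting 11 more gives A2 + 3 + 11 = A2 + 14 semitones, landing on B.

B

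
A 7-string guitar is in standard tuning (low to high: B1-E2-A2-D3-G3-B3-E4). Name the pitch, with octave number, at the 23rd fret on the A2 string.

Each fret is one semitone, so A2 + 23 = G#4.
(Equivalently spelled Ab4.)

G#4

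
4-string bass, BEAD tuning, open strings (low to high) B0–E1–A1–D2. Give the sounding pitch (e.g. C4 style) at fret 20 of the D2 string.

D2 is MIDI 38. Adding 20 gives 58, which is A♯3.

A♯3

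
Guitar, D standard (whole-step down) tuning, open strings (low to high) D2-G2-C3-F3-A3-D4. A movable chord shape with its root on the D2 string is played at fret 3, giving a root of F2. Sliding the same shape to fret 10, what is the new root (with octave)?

Moving from fret 3 to fret 10 shifts the root by 7 semitones.
F2 up 7 semitones is C3.

C3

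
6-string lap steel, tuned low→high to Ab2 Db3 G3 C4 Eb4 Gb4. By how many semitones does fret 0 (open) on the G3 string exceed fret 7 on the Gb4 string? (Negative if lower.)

G3 at fret 0 → G3 (MIDI 55); Gb4 at fret 7 → Db5 (MIDI 73).
55 − 73 = -18, so the two pitches are 18 semitones apart.

-18 semitones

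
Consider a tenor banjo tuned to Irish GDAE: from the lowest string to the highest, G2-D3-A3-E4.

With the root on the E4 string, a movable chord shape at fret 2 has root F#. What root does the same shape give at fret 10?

Moving from fret 2 to fret 10 shifts the root by 8 semitones.
F# up 8 semitones is D.

D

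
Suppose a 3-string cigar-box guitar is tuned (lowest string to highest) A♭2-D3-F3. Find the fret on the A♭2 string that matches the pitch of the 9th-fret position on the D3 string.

D3 at fret 9 is D3 + 9 semitones = B3.
The open A♭2 string is 6 semitones below the open D3, so the same pitch on the A♭2 string lies at fret 9 + 6 = 15.

15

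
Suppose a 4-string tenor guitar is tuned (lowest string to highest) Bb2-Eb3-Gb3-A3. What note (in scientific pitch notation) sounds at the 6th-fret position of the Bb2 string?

Bb2 is MIDI 46. Adding 6 gives 52, which is E3.

E3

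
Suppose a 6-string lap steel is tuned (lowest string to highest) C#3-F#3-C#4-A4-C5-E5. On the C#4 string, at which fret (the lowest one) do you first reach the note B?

10

From C#4, count semitones up the chromatic scale until reaching B: C#–D–D#–E–…–A–A#–B — 10 steps.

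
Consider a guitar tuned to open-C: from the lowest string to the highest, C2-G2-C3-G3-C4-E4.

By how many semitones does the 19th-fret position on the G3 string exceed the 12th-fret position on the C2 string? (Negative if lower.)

26 semitones

G3 at fret 19 → D5 (MIDI 74); C2 at fret 12 → C3 (MIDI 48).
74 − 48 = 26, so the two pitches are 26 semitones apart.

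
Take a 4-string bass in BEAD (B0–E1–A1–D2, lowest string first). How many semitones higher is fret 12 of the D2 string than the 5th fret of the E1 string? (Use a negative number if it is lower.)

D2 at fret 12 → D3 (MIDI 50); E1 at fret 5 → A1 (MIDI 33).
50 − 33 = 17, so the two pitches are 17 semitones apart.

17 semitones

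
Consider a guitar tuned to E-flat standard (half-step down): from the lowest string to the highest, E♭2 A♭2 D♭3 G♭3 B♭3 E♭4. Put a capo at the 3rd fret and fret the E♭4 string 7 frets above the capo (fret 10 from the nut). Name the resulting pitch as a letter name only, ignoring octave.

D♭

The capo raises the open E♭4 by 3 semitones to G♭4; fretting 7 more gives E♭4 + 3 + 7 = E♭4 + 10 semitones, landing on D♭.
(Also written C♯.)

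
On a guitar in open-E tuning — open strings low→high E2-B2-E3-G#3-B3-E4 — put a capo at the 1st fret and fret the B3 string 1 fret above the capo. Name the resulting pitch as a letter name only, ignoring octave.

The capo raises the open B3 by 1 semitone to C4; fretting 1 more gives B3 + 1 + 1 = B3 + 2 semitones, landing on C#.

C#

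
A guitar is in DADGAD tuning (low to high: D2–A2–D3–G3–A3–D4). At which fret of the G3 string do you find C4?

5

C4 is 5 semitones above the open G3 (G–G#–A–A#–B–C), so it sits at fret 5.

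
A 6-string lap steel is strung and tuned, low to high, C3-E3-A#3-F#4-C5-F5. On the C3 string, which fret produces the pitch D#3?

3

D#3 is 3 semitones above the open C3 (C–C#–D–D#), so it sits at fret 3.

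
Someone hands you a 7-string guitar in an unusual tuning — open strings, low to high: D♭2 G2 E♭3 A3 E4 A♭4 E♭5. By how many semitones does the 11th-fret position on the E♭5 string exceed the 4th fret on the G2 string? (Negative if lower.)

E♭5 at fret 11 → D6 (MIDI 86); G2 at fret 4 → B2 (MIDI 47).
86 − 47 = 39, so the two pitches are 39 semitones apart.

39 semitones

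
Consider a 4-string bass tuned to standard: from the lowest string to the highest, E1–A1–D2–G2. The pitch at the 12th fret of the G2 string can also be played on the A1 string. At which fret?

22

G2 at fret 12 is G2 + 12 semitones = G3.
The open A1 string is 10 semitones below the open G2, so the same pitch on the A1 string lies at fret 12 + 10 = 22.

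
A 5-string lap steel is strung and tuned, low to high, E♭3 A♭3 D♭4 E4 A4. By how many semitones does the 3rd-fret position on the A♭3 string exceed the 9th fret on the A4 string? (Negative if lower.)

A♭3 at fret 3 → B3 (MIDI 59); A4 at fret 9 → G♭5 (MIDI 78).
59 − 78 = -19, so the two pitches are 19 semitones apart.

-19 semitones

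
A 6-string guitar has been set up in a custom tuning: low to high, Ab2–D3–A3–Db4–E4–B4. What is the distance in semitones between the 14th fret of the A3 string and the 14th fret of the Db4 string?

4 semitones

A3 at fret 14 → B4 (MIDI 71); Db4 at fret 14 → Eb5 (MIDI 75).
71 − 75 = -4, so the two pitches are 4 semitones apart, with Eb5 the higher.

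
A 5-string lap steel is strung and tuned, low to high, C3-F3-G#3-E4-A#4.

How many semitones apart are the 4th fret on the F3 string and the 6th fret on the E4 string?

F3 at fret 4 → A3 (MIDI 57); E4 at fret 6 → A#4 (MIDI 70).
57 − 70 = -13, so the two pitches are 13 semitones apart, with A#4 the higher.

13 semitones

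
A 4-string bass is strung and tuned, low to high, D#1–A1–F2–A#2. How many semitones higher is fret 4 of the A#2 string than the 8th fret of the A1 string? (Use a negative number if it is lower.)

9 semitones

A#2 at fret 4 → D3 (MIDI 50); A1 at fret 8 → F2 (MIDI 41).
50 − 41 = 9, so the two pitches are 9 semitones apart.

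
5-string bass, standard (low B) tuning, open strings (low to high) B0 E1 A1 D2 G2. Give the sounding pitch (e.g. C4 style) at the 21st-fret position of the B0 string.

G#2

The open B0 string plus 21 semitones: B–C–C#–D–…–F#–G–G#.
The walk passes from B into C 2 times, so the octave number goes from 0 to 2.
(Equivalently spelled Ab2.)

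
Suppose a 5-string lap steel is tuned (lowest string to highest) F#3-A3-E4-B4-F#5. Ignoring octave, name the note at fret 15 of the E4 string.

E4 is MIDI 64. Adding 15 gives 79; 79 mod 12 = 7, i.e. G.

G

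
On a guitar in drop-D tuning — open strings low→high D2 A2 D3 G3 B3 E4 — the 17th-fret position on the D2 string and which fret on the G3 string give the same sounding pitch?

0

D2 at fret 17 is D2 + 17 semitones = G3.
The open G3 string is 17 semitones above the open D2, so the same pitch on the G3 string lies at fret 17 − 17 = 0.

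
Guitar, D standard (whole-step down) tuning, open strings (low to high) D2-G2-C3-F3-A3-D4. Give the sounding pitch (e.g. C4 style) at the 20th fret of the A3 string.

F5

Each fret is one semitone, so A3 + 20 = F5.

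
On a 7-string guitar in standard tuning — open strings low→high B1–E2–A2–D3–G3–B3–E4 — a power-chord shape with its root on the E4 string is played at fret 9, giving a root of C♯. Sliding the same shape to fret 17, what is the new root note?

A

Moving from fret 9 to fret 17 shifts the root by 8 semitones.
C♯ up 8 semitones is A.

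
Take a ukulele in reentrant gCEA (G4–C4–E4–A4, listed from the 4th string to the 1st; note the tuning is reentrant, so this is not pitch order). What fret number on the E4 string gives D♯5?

D♯5 is 11 semitones above the open E4 (E–F–F#–G–…–C#–D–D#), so it sits at fret 11.

11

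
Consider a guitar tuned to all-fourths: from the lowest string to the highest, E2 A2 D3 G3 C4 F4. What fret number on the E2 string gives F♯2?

F♯2 is 2 semitones above the open E2 (E–F–F#), so it sits at fret 2.

2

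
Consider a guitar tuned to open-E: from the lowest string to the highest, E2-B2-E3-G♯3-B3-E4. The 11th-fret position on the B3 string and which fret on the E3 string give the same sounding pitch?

18

B3 at fret 11 is B3 + 11 semitones = A♯4.
The open E3 string is 7 semitones below the open B3, so the same pitch on the E3 string lies at fret 11 + 7 = 18.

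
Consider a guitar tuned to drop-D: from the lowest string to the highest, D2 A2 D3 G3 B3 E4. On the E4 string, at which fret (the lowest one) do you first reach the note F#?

2

From E4, count semitones up the chromatic scale until reaching F#: E–F–F# — 2 steps.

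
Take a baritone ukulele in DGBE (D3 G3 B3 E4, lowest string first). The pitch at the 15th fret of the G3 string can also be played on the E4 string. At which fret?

6

Fret 15 on G3 is MIDI 55 + 15 = 70 (A#4). On the E4 string (open MIDI 64), that pitch is 70 − 64 = fret 6.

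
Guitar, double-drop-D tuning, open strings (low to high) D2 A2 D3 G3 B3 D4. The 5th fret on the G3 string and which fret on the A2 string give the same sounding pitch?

Fret 5 on G3 is MIDI 55 + 5 = 60 (C4). On the A2 string (open MIDI 45), that pitch is 60 − 45 = fret 15.

15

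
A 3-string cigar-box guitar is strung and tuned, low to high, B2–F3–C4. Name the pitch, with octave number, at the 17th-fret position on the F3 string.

Each fret is one semitone, so F3 + 17 = Bb4.

Bb4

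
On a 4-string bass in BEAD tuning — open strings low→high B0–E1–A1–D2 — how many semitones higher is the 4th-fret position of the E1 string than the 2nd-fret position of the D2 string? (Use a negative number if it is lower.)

-8 semitones

E1 at fret 4 → G♯1 (MIDI 32); D2 at fret 2 → E2 (MIDI 40).
32 − 40 = -8, so the two pitches are 8 semitones apart.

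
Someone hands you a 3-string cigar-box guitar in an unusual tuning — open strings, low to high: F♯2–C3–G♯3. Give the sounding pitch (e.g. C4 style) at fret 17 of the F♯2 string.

F♯2 is MIDI 42. Adding 17 gives 59, which is B3.

B3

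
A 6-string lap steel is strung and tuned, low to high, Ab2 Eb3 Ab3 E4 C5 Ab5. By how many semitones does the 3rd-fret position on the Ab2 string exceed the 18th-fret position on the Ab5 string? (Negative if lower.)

-51 semitones

Ab2 at fret 3 → B2 (MIDI 47); Ab5 at fret 18 → D7 (MIDI 98).
47 − 98 = -51, so the two pitches are 51 semitones apart.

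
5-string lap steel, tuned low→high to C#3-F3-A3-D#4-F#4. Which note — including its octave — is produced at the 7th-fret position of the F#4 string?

C#5

The open F#4 string plus 7 semitones: F#–G–G#–A–A#–B–C–C#.
The walk passes from B into C once, so the octave number goes from 4 to 5.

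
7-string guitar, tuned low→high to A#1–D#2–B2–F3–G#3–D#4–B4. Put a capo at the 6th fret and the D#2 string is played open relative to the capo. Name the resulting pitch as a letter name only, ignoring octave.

A

The capo raises the open D#2 by 6 semitones to A2; fretting 0 more gives D#2 + 6 + 0 = D#2 + 6 semitones, landing on A.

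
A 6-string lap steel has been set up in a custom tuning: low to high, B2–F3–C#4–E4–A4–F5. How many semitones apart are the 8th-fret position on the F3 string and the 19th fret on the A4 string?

F3 at fret 8 → C#4 (MIDI 61); A4 at fret 19 → E6 (MIDI 88).
61 − 88 = -27, so the two pitches are 27 semitones apart, with E6 the higher.

27 semitones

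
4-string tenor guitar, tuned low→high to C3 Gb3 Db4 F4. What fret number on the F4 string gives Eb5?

10

Eb5 is 10 semitones above the open F4 (F–Gb–G–Ab–…–Db–D–Eb), so it sits at fret 10.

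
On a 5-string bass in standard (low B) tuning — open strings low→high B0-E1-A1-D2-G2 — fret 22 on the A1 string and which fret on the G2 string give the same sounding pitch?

Fret 22 on A1 is MIDI 33 + 22 = 55 (G3). On the G2 string (open MIDI 43), that pitch is 55 − 43 = fret 12.

12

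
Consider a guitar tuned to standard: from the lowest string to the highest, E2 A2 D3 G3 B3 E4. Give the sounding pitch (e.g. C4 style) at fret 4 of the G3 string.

B3

G3 is MIDI 55. Adding 4 gives 59, which is B3.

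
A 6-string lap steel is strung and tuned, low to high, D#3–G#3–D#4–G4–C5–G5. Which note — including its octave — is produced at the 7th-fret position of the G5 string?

D6

Each fret is one semitone, so G5 + 7 = D6.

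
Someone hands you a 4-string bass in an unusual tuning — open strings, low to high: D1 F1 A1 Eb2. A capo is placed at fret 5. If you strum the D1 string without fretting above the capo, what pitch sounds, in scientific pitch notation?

The capo raises the open D1 by 5 semitones to G1; fretting 0 more gives D1 + 5 + 0 = D1 + 5 semitones = G1.

G1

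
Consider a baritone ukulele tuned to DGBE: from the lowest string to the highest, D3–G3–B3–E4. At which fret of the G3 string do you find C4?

C4 is 5 semitones above the open G3 (G–G#–A–A#–B–C), so it sits at fret 5.

5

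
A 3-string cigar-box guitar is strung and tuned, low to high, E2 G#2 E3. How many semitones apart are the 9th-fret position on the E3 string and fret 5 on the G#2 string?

E3 at fret 9 → C#4 (MIDI 61); G#2 at fret 5 → C#3 (MIDI 49).
61 − 49 = 12, so the two pitches are 12 semitones apart, with C#4 the higher.

12 semitones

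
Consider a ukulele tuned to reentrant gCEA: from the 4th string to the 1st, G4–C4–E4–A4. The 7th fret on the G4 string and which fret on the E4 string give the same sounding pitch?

Fret 7 on G4 is MIDI 67 + 7 = 74 (D5). On the E4 string (open MIDI 64), that pitch is 74 − 64 = fret 10.

10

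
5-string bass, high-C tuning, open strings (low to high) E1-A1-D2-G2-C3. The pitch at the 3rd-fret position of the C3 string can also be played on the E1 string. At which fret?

23

Fret 3 on C3 is MIDI 48 + 3 = 51 (D#3). On the E1 string (open MIDI 28), that pitch is 51 − 28 = fret 23.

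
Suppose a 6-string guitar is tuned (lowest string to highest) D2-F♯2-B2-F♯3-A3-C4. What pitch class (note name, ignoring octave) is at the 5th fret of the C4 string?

C4 is MIDI 60. Adding 5 gives 65; 65 mod 12 = 5, i.e. F.

F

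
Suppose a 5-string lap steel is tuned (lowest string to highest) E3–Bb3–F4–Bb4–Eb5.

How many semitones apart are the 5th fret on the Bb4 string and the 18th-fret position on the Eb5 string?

Bb4 at fret 5 → Eb5 (MIDI 75); Eb5 at fret 18 → A6 (MIDI 93).
75 − 93 = -18, so the two pitches are 18 semitones apart, with A6 the higher.

18 semitones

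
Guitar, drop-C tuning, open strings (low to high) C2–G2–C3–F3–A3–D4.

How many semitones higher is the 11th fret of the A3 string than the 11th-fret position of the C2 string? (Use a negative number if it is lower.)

A3 at fret 11 → G♯4 (MIDI 68); C2 at fret 11 → B2 (MIDI 47).
68 − 47 = 21, so the two pitches are 21 semitones apart.

21 semitones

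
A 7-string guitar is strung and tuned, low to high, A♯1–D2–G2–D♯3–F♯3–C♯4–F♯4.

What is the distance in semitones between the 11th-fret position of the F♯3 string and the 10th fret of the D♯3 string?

4 semitones

F♯3 at fret 11 → F4 (MIDI 65); D♯3 at fret 10 → C♯4 (MIDI 61).
65 − 61 = 4, so the two pitches are 4 semitones apart, with F4 the higher.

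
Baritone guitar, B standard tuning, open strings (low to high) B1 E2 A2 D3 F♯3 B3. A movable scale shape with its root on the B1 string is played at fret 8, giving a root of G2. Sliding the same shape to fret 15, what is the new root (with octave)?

D3

Moving from fret 8 to fret 15 shifts the root by 7 semitones.
G2 up 7 semitones is D3.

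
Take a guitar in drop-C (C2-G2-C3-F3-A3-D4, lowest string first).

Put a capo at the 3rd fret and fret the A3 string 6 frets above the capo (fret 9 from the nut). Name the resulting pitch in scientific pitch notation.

F#4

The capo raises the open A3 by 3 semitones to C4; fretting 6 more gives A3 + 3 + 6 = A3 + 9 semitones = F#4.
(Also written Gb.)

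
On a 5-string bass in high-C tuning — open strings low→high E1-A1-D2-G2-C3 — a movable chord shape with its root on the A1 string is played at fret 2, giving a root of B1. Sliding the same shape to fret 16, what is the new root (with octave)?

C#3

Moving from fret 2 to fret 16 shifts the root by 14 semitones.
B1 up 14 semitones is C#3.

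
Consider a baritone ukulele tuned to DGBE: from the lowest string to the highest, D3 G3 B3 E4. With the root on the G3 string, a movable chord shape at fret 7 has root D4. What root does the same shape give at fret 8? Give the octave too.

D♯4

Moving from fret 7 to fret 8 shifts the root by 1 semitone.
D4 up 1 semitone is D♯4.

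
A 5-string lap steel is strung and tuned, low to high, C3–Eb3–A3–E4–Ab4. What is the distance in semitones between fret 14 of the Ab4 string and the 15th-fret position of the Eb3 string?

16 semitones

Ab4 at fret 14 → Bb5 (MIDI 82); Eb3 at fret 15 → Gb4 (MIDI 66).
82 − 66 = 16, so the two pitches are 16 semitones apart, with Bb5 the higher.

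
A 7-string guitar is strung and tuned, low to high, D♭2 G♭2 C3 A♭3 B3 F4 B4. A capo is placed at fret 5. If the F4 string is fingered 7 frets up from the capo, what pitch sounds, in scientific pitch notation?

The capo raises the open F4 by 5 semitones to B♭4; fretting 7 more gives F4 + 5 + 7 = F4 + 12 semitones = F5.

F5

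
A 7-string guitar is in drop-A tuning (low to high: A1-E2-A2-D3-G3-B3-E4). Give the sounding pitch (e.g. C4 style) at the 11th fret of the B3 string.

A♯4

B3 is MIDI 59. Adding 11 gives 70, which is A♯4.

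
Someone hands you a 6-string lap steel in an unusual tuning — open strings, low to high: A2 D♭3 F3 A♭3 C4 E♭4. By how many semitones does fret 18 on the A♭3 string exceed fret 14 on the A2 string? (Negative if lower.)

A♭3 at fret 18 → D5 (MIDI 74); A2 at fret 14 → B3 (MIDI 59).
74 − 59 = 15, so the two pitches are 15 semitones apart.

15 semitones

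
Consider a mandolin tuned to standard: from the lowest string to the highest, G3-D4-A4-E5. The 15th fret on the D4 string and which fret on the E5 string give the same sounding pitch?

1

Fret 15 on D4 is MIDI 62 + 15 = 77 (F5). On the E5 string (open MIDI 76), that pitch is 77 − 76 = fret 1.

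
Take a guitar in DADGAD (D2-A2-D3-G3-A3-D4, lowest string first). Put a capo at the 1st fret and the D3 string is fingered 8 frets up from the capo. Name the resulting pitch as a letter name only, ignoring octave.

The capo raises the open D3 by 1 semitone to D♯3; fretting 8 more gives D3 + 1 + 8 = D3 + 9 semitones, landing on B.

B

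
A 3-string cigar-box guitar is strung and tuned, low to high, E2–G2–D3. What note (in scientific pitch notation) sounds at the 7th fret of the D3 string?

A3

The open D3 string plus 7 semitones: D–D#–E–F–F#–G–G#–A.
No B→C boundary is crossed, so the octave stays at 3.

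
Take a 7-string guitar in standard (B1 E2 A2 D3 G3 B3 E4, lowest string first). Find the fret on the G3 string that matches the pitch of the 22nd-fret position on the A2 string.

A2 at fret 22 is A2 + 22 semitones = G4.
The open G3 string is 10 semitones above the open A2, so the same pitch on the G3 string lies at fret 22 − 10 = 12.

12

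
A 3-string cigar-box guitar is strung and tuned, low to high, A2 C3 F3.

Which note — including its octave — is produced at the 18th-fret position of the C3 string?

The open C3 string plus 18 semitones: C–C#–D–D#–…–E–F–F#.
The walk passes from B into C once, so the octave number goes from 3 to 4.
(Equivalently spelled Gb4.)

F#4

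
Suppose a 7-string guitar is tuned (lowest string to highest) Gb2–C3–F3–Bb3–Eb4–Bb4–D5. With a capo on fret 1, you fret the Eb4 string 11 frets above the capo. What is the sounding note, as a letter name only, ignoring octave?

Eb

The capo raises the open Eb4 by 1 semitone to E4; fretting 11 more gives Eb4 + 1 + 11 = Eb4 + 12 semitones, landing on Eb.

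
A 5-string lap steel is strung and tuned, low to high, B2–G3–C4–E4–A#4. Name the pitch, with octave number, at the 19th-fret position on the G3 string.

D5

Each fret is one semitone, so G3 + 19 = D5.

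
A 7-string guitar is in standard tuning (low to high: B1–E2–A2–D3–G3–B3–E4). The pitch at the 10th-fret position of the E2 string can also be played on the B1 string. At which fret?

15

E2 at fret 10 is E2 + 10 semitones = D3.
The open B1 string is 5 semitones below the open E2, so the same pitch on the B1 string lies at fret 10 + 5 = 15.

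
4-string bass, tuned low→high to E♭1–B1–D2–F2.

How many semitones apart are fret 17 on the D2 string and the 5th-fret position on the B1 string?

D2 at fret 17 → G3 (MIDI 55); B1 at fret 5 → E2 (MIDI 40).
55 − 40 = 15, so the two pitches are 15 semitones apart, with G3 the higher.

15 semitones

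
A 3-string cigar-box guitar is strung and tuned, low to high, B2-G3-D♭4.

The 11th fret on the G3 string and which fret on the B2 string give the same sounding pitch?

19

Fret 11 on G3 is MIDI 55 + 11 = 66 (G♭4). On the B2 string (open MIDI 47), that pitch is 66 − 47 = fret 19.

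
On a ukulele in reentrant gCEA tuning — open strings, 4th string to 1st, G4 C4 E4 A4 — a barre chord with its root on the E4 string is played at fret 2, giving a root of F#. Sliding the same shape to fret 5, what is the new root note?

A

Moving from fret 2 to fret 5 shifts the root by 3 semitones.
F# up 3 semitones is A.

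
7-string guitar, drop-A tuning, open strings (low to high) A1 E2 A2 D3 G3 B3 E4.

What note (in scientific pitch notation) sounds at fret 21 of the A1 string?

Each fret is one semitone, so A1 + 21 = F#3.
(Equivalently spelled Gb3.)

F#3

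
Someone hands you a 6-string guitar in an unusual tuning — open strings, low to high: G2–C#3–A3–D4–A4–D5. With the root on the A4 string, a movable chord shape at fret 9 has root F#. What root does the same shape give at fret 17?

Moving from fret 9 to fret 17 shifts the root by 8 semitones.
F# up 8 semitones is D.

D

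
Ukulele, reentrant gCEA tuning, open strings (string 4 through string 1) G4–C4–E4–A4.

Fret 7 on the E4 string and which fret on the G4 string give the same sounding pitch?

4

E4 at fret 7 is E4 + 7 semitones = B4.
The open G4 string is 3 semitones above the open E4, so the same pitch on the G4 string lies at fret 7 − 3 = 4.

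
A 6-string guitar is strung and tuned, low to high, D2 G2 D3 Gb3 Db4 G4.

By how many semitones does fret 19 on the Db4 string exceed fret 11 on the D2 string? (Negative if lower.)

Db4 at fret 19 → Ab5 (MIDI 80); D2 at fret 11 → Db3 (MIDI 49).
80 − 49 = 31, so the two pitches are 31 semitones apart.

31 semitones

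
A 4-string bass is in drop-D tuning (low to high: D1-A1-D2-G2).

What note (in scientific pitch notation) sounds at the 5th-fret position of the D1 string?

Each fret is one semitone, so D1 + 5 = G1.

G1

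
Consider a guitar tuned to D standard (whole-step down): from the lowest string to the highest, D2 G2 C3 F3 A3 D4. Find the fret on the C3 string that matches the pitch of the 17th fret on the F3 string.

22

Fret 17 on F3 is MIDI 53 + 17 = 70 (A♯4). On the C3 string (open MIDI 48), that pitch is 70 − 48 = fret 22.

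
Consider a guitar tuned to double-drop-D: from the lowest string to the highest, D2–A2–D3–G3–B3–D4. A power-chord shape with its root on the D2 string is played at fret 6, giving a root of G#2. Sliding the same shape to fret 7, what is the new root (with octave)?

A2

Moving from fret 6 to fret 7 shifts the root by 1 semitone.
G#2 up 1 semitone is A2.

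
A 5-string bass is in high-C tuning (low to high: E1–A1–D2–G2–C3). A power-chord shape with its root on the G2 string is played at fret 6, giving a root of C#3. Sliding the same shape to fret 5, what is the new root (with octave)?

C3

Moving from fret 6 to fret 5 shifts the root by -1 semitone.
C#3 down 1 semitone is C3.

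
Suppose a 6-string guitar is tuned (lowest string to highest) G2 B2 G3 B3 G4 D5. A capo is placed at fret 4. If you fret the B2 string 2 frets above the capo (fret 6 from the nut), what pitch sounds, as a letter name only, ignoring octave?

The capo raises the open B2 by 4 semitones to D#3; fretting 2 more gives B2 + 4 + 2 = B2 + 6 semitones, landing on F.

F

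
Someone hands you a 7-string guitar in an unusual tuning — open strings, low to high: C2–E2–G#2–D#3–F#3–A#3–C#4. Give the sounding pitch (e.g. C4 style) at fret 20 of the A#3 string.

F#5

The open A#3 string plus 20 semitones: A#–B–C–C#–…–E–F–F#.
The walk passes from B into C 2 times, so the octave number goes from 3 to 5.
(Equivalently spelled Gb5.)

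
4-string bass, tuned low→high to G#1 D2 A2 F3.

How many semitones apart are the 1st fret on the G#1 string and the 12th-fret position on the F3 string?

G#1 at fret 1 → A1 (MIDI 33); F3 at fret 12 → F4 (MIDI 65).
33 − 65 = -32, so the two pitches are 32 semitones apart, with F4 the higher.

32 semitones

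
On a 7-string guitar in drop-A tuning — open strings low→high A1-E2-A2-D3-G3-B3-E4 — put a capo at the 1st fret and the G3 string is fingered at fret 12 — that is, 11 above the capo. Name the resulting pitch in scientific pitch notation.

G4

The capo raises the open G3 by 1 semitone to G♯3; fretting 11 more gives G3 + 1 + 11 = G3 + 12 semitones = G4.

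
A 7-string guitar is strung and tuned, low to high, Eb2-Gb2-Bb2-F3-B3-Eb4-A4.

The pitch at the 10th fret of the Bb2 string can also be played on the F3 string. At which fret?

Bb2 at fret 10 is Bb2 + 10 semitones = Ab3.
The open F3 string is 7 semitones above the open Bb2, so the same pitch on the F3 string lies at fret 10 − 7 = 3.

3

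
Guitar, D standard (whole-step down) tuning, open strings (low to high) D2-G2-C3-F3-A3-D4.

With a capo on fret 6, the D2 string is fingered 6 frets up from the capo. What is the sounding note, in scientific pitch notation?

The capo raises the open D2 by 6 semitones to G♯2; fretting 6 more gives D2 + 6 + 6 = D2 + 12 semitones = D3.

D3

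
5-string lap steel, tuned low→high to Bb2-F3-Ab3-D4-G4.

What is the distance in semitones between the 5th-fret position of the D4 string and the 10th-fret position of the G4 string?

D4 at fret 5 → G4 (MIDI 67); G4 at fret 10 → F5 (MIDI 77).
67 − 77 = -10, so the two pitches are 10 semitones apart, with F5 the higher.

10 semitones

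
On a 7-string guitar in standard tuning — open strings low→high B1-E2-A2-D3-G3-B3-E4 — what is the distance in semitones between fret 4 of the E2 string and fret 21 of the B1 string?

12 semitones

E2 at fret 4 → G♯2 (MIDI 44); B1 at fret 21 → G♯3 (MIDI 56).
44 − 56 = -12, so the two pitches are 12 semitones apart, with G♯3 the higher.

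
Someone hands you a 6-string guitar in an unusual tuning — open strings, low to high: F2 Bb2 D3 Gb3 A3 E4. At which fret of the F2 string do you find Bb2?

Bb2 is 5 semitones above the open F2 (F–Gb–G–Ab–A–Bb), so it sits at fret 5.

5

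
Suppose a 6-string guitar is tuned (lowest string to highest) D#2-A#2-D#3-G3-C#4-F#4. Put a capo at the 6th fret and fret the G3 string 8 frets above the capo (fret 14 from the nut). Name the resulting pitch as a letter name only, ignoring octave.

The capo raises the open G3 by 6 semitones to C#4; fretting 8 more gives G3 + 6 + 8 = G3 + 14 semitones, landing on A.

A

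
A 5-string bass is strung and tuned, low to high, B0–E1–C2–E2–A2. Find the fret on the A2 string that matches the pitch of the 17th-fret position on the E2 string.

Fret 17 on E2 is MIDI 40 + 17 = 57 (A3). On the A2 string (open MIDI 45), that pitch is 57 − 45 = fret 12.

12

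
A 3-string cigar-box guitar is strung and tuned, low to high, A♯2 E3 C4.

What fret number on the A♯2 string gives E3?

E3 is 6 semitones above the open A♯2 (A#–B–C–C#–D–D#–E), so it sits at fret 6.

6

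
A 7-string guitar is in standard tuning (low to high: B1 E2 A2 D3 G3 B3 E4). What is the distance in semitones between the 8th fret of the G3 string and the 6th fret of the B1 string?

G3 at fret 8 → D#4 (MIDI 63); B1 at fret 6 → F2 (MIDI 41).
63 − 41 = 22, so the two pitches are 22 semitones apart, with D#4 the higher.

22 semitones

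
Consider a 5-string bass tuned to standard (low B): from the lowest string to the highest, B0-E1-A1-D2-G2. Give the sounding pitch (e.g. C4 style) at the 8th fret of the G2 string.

D♯3

Each fret is one semitone, so G2 + 8 = D♯3.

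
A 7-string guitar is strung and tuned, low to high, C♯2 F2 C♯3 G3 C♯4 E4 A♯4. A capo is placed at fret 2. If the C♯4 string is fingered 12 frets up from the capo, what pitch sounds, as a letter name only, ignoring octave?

D♯

The capo raises the open C♯4 by 2 semitones to D♯4; fretting 12 more gives C♯4 + 2 + 12 = C♯4 + 14 semitones, landing on D♯.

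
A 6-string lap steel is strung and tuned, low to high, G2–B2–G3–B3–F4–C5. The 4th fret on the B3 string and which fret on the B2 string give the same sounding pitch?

16

B3 at fret 4 is B3 + 4 semitones = Eb4.
The open B2 string is 12 semitones below the open B3, so the same pitch on the B2 string lies at fret 4 + 12 = 16.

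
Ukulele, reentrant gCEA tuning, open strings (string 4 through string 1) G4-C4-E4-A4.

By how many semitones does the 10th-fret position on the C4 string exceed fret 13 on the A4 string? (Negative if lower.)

-12 semitones

C4 at fret 10 → A♯4 (MIDI 70); A4 at fret 13 → A♯5 (MIDI 82).
70 − 82 = -12, so the two pitches are 12 semitones apart.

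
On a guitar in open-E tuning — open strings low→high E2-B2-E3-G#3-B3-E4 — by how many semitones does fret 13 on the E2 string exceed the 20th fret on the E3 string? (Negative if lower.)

E2 at fret 13 → F3 (MIDI 53); E3 at fret 20 → C5 (MIDI 72).
53 − 72 = -19, so the two pitches are 19 semitones apart.

-19 semitones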